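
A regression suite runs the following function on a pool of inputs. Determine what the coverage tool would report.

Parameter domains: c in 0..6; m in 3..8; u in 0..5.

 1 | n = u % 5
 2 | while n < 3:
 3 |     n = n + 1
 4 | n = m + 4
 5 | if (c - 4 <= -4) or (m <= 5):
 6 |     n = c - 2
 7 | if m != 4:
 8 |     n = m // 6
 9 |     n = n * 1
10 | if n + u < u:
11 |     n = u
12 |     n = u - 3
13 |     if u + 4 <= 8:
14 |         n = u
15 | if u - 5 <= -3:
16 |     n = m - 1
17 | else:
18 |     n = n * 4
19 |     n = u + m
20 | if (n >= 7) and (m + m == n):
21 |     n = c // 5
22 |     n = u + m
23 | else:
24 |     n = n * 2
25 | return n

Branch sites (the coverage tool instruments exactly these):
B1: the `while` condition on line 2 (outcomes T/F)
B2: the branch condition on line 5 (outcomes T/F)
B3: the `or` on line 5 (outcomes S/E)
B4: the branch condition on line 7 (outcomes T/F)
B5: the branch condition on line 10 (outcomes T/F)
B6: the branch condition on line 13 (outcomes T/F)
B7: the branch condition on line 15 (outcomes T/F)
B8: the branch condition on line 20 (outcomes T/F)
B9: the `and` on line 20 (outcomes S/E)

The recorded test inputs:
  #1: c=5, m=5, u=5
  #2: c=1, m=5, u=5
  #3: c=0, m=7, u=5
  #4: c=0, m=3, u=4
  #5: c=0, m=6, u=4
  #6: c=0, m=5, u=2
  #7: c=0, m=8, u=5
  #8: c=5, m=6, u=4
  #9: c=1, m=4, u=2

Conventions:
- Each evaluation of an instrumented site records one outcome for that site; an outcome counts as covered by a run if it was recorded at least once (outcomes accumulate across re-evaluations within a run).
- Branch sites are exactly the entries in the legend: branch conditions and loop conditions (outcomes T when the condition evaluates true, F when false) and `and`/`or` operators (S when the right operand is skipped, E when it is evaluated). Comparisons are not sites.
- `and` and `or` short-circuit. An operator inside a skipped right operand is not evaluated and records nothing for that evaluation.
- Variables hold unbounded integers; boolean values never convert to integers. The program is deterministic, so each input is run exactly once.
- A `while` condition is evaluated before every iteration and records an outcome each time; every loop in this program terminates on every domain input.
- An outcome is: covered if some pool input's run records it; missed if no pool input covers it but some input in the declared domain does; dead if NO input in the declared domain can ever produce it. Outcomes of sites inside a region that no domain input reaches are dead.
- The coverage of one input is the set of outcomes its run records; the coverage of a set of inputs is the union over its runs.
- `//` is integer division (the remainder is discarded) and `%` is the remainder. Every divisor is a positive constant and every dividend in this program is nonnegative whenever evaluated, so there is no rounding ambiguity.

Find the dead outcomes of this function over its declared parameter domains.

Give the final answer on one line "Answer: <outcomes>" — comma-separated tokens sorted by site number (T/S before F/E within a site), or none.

sweeping the full domain (252 inputs) for each outcome:
  reachable outcomes have witnesses, e.g. B1=T (e.g. c=0, m=3, u=0), B1=F (e.g. c=0, m=3, u=0), B2=T (e.g. c=0, m=3, u=0), B2=F (e.g. c=1, m=6, u=0)

Answer: none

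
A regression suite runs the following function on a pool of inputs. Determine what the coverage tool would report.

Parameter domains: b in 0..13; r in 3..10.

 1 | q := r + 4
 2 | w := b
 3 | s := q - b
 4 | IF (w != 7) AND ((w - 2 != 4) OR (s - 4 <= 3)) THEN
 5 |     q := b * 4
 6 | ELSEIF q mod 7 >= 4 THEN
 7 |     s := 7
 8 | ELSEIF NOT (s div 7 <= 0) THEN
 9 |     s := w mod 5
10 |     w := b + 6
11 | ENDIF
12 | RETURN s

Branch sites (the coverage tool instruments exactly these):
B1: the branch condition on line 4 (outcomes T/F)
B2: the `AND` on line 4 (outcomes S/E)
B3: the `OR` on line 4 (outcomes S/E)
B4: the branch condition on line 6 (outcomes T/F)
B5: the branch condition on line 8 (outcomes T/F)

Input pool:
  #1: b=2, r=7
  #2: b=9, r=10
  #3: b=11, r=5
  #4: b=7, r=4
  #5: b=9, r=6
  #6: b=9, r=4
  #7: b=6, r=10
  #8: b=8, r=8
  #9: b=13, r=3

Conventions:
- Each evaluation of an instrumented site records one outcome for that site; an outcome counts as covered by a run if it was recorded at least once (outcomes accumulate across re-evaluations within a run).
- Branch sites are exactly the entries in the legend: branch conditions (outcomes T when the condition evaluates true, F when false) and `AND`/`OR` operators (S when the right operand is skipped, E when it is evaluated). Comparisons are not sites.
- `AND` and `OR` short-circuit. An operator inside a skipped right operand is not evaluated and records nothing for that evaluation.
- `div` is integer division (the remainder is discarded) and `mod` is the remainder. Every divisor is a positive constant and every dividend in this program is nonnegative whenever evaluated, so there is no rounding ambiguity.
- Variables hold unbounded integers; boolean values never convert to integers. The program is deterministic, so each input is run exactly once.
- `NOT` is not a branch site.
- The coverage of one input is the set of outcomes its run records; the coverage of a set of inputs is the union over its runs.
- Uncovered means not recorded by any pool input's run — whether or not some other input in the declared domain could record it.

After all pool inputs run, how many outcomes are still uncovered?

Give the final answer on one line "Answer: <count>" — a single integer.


run #1 (b=2, r=7) runs B2->E, B3->S, B1->T; records B1=T, B2=E, B3=S
run #2 (b=9, r=10) runs B2->E, B3->S, B1->T; records B1=T, B2=E, B3=S
run #3 (b=11, r=5) runs B2->E, B3->S, B1->T; records B1=T, B2=E, B3=S
run #4 (b=7, r=4) runs B2->S, B1->F, B4->F, B5->F; records B1=F, B2=S, B4=F, B5=F
run #5 (b=9, r=6) runs B2->E, B3->S, B1->T; records B1=T, B2=E, B3=S
run #6 (b=9, r=4) runs B2->E, B3->S, B1->T; records B1=T, B2=E, B3=S
run #7 (b=6, r=10) runs B2->E, B3->E, B1->F, B4->F, B5->T; records B1=F, B2=E, B3=E, B4=F, B5=T
run #8 (b=8, r=8) runs B2->E, B3->S, B1->T; records B1=T, B2=E, B3=S
run #9 (b=13, r=3) runs B2->E, B3->S, B1->T; records B1=T, B2=E, B3=S
union over the pool: B1=T, B1=F, B2=S, B2=E, B3=S, B3=E, B4=F, B5=T, B5=F
uncovered (1 of 10): B4=T
Answer: 1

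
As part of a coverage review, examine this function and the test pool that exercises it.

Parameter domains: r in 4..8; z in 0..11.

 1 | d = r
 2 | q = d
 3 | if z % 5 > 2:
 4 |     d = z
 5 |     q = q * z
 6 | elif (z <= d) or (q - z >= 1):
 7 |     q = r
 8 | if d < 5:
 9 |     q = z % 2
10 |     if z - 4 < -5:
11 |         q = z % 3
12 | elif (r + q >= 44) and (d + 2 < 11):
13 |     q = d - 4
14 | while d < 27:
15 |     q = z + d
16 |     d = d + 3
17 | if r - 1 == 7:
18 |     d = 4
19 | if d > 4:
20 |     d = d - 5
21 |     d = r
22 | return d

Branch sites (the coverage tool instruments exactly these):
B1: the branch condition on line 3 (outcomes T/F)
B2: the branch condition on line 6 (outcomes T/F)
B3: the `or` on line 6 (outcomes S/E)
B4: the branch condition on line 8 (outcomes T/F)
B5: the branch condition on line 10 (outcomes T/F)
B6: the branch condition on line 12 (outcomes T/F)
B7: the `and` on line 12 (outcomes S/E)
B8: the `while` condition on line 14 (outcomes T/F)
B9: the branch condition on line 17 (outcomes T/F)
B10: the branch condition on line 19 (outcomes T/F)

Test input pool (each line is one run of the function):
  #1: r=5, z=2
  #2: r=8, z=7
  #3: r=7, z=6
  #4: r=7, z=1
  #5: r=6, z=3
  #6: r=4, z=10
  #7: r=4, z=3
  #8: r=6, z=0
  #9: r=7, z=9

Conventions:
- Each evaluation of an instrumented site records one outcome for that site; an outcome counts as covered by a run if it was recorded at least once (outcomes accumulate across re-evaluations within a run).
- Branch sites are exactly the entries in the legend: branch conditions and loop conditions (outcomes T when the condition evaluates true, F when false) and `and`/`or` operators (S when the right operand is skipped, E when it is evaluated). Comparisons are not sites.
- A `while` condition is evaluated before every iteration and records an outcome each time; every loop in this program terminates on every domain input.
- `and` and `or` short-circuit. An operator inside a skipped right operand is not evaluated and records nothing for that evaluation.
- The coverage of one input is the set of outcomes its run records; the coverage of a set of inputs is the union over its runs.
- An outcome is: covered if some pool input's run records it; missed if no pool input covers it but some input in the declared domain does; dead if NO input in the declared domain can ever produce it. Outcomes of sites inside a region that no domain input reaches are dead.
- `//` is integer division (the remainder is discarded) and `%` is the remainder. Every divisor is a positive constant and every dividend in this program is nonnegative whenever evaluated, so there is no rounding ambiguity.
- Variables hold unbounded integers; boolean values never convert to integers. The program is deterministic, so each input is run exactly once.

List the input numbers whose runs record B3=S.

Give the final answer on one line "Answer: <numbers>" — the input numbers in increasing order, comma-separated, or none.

input #1 (r=5, z=2): hits B3=S
input #2 (r=8, z=7): hits B3=S
input #3 (r=7, z=6): hits B3=S
input #4 (r=7, z=1): hits B3=S
input #5 (r=6, z=3): never hits B3=S
input #6 (r=4, z=10): never hits B3=S
input #7 (r=4, z=3): never hits B3=S
input #8 (r=6, z=0): hits B3=S
input #9 (r=7, z=9): never hits B3=S

Answer: 1, 2, 3, 4, 8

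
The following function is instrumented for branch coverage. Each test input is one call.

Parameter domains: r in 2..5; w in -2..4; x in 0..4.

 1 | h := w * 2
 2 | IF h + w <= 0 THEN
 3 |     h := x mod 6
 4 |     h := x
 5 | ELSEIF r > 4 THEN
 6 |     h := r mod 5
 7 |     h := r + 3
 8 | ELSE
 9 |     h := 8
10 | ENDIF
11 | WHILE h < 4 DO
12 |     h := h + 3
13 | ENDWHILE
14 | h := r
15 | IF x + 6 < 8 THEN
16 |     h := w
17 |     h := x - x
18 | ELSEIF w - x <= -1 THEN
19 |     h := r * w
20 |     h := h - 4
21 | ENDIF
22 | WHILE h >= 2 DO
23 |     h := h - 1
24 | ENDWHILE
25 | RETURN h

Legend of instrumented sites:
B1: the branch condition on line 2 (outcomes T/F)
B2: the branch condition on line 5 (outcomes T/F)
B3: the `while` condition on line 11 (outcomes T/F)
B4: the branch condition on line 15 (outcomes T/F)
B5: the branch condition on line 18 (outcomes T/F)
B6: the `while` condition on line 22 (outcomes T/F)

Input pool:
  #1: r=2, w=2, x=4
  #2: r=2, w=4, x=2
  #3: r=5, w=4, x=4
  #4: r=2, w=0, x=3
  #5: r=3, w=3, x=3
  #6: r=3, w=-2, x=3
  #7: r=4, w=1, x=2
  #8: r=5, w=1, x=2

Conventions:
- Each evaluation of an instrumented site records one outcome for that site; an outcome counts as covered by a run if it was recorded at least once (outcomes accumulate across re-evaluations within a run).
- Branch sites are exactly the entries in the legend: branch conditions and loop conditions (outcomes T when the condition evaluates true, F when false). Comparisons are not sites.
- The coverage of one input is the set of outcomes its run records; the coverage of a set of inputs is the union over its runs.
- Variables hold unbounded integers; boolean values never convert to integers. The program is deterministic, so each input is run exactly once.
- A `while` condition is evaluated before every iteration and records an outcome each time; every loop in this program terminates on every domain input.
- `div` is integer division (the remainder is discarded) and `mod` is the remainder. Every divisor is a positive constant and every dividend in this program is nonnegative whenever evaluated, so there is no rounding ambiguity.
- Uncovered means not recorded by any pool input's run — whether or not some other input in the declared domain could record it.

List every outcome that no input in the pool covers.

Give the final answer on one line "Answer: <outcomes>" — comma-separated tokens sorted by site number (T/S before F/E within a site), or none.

input #1 (r=2, w=2, x=4): events B1->F, B2->F, B3->F, B4->F, B5->T, B6->F; covers B1=F, B2=F, B3=F, B4=F, B5=T, B6=F
input #2 (r=2, w=4, x=2): events B1->F, B2->F, B3->F, B4->F, B5->F, B6->T, B6->F; covers B1=F, B2=F, B3=F, B4=F, B5=F, B6=T, B6=F
input #3 (r=5, w=4, x=4): events B1->F, B2->T, B3->F, B4->F, B5->F, B6->T, B6->T, B6->T, B6->T, B6->F; covers B1=F, B2=T, B3=F, B4=F, B5=F, B6=T, B6=F
input #4 (r=2, w=0, x=3): events B1->T, B3->T, B3->F, B4->F, B5->T, B6->F; covers B1=T, B3=T, B3=F, B4=F, B5=T, B6=F
input #5 (r=3, w=3, x=3): events B1->F, B2->F, B3->F, B4->F, B5->F, B6->T, B6->T, B6->F; covers B1=F, B2=F, B3=F, B4=F, B5=F, B6=T, B6=F
input #6 (r=3, w=-2, x=3): events B1->T, B3->T, B3->F, B4->F, B5->T, B6->F; covers B1=T, B3=T, B3=F, B4=F, B5=T, B6=F
input #7 (r=4, w=1, x=2): events B1->F, B2->F, B3->F, B4->F, B5->T, B6->F; covers B1=F, B2=F, B3=F, B4=F, B5=T, B6=F
input #8 (r=5, w=1, x=2): events B1->F, B2->T, B3->F, B4->F, B5->T, B6->F; covers B1=F, B2=T, B3=F, B4=F, B5=T, B6=F
union over the pool: B1=T, B1=F, B2=T, B2=F, B3=T, B3=F, B4=F, B5=T, B5=F, B6=T, B6=F
uncovered (1 of 12): B4=T

Answer: B4=T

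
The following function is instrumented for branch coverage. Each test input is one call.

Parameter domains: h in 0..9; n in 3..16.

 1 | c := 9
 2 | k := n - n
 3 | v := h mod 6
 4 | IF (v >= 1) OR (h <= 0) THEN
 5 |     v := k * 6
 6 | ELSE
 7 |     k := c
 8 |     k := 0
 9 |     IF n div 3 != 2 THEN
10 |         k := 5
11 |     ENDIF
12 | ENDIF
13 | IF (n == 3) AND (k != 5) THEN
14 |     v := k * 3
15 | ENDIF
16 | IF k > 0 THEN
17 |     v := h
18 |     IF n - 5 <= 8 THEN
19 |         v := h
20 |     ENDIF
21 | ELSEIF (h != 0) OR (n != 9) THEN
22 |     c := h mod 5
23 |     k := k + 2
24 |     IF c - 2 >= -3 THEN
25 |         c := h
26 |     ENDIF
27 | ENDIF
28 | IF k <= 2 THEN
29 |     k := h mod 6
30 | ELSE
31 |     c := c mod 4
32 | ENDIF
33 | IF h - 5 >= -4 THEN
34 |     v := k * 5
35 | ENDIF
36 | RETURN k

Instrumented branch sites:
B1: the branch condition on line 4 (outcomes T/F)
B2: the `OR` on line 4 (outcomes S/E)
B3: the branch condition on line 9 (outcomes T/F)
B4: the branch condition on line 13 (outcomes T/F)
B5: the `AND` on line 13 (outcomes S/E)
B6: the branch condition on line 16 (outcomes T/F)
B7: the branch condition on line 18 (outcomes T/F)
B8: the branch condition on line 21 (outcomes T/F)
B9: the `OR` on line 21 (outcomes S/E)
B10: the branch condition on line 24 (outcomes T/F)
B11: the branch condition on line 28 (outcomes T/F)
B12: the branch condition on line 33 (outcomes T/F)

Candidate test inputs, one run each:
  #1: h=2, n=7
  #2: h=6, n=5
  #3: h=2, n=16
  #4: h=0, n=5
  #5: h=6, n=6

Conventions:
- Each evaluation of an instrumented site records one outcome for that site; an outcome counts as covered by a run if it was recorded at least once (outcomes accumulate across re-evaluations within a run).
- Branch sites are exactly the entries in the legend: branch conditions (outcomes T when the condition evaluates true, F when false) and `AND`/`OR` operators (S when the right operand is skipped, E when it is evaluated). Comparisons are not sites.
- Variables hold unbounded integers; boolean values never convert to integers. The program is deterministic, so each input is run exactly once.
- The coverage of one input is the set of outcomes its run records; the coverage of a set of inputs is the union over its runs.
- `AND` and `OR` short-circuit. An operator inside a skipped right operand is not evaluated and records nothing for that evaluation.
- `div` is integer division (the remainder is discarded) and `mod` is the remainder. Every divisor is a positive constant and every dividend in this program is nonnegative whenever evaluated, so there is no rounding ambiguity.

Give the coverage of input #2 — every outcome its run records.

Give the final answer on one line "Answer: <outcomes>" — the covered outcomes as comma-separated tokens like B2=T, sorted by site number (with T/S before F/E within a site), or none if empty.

Running input #2 (h=6, n=5), event by event:
  B2->E, B1->F, B3->T, B5->S, B4->F, B6->T, B7->T, B11->F, B12->T
as a set, this run covers: B1=F, B2=E, B3=T, B4=F, B5=S, B6=T, B7=T, B11=F, B12=T

Answer: B1=F, B2=E, B3=T, B4=F, B5=S, B6=T, B7=T, B11=F, B12=T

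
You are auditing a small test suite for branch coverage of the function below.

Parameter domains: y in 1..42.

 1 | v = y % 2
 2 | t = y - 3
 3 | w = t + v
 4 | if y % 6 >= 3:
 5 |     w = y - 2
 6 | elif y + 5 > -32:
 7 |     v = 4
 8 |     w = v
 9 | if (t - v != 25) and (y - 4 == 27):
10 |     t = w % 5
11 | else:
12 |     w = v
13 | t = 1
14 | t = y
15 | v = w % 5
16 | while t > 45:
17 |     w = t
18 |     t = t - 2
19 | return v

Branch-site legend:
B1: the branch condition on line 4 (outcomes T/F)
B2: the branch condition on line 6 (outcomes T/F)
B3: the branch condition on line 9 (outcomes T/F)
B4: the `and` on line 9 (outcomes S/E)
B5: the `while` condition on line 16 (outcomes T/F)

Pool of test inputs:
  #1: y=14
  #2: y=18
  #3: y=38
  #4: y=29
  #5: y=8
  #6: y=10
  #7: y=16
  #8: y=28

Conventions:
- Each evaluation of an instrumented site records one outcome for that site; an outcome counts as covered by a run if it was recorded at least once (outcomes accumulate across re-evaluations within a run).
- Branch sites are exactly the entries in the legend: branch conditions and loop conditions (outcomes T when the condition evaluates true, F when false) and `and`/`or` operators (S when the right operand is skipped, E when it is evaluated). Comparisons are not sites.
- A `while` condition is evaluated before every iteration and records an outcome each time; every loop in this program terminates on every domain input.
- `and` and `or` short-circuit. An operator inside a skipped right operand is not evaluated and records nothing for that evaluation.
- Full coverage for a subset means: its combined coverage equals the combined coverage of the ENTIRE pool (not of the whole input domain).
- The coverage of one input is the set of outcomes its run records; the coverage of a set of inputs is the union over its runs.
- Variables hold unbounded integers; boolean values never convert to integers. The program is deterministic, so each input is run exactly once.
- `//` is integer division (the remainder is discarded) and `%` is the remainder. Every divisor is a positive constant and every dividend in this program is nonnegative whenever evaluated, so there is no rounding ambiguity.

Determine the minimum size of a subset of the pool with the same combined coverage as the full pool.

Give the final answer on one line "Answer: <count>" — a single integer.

test 1 (y=14) fires B1->F, B2->T, B4->E, B3->F, B5->F; hits B1=F, B2=T, B3=F, B4=E, B5=F
test 2 (y=18) fires B1->F, B2->T, B4->E, B3->F, B5->F; hits B1=F, B2=T, B3=F, B4=E, B5=F
test 3 (y=38) fires B1->F, B2->T, B4->E, B3->F, B5->F; hits B1=F, B2=T, B3=F, B4=E, B5=F
test 4 (y=29) fires B1->T, B4->S, B3->F, B5->F; hits B1=T, B3=F, B4=S, B5=F
test 5 (y=8) fires B1->F, B2->T, B4->E, B3->F, B5->F; hits B1=F, B2=T, B3=F, B4=E, B5=F
test 6 (y=10) fires B1->T, B4->E, B3->F, B5->F; hits B1=T, B3=F, B4=E, B5=F
test 7 (y=16) fires B1->T, B4->E, B3->F, B5->F; hits B1=T, B3=F, B4=E, B5=F
test 8 (y=28) fires B1->T, B4->S, B3->F, B5->F; hits B1=T, B3=F, B4=S, B5=F
together the pool reaches 7 outcomes: B1=T, B1=F, B2=T, B3=F, B4=S, B4=E, B5=F
every size-1 subset falls short of the 7 outcomes (best: 5/7)
size 2: inputs {1, 4} cover all 7 outcomes, and no lexicographically smaller subset of this size does

Answer: 2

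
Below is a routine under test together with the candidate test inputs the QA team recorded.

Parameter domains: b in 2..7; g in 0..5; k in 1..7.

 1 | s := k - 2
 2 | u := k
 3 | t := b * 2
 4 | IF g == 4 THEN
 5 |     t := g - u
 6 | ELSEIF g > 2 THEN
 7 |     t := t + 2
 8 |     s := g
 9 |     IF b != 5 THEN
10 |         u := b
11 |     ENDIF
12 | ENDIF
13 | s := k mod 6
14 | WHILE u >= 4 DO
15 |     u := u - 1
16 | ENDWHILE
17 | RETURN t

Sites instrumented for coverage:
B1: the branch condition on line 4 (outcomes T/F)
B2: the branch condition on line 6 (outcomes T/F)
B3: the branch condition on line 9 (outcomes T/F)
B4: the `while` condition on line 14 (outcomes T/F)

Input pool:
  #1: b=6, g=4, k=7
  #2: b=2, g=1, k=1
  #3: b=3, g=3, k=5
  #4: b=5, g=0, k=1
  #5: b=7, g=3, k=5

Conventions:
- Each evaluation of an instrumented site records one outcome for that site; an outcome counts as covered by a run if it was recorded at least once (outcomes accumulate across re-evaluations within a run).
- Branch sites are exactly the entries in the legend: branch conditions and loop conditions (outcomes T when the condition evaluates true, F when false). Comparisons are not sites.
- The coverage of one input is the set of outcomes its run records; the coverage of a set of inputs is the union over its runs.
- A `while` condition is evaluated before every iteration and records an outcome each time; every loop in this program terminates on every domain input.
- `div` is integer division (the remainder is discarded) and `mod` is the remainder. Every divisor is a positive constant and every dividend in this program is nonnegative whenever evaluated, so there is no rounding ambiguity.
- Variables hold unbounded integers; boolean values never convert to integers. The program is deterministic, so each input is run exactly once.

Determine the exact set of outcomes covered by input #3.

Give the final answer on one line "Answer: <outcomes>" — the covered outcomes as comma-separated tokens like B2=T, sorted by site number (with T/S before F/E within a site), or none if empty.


Simulating input #3 (b=3, g=3, k=5) step by step:
  B1->F, B2->T, B3->T, B4->F
as a set, this run covers: B1=F, B2=T, B3=T, B4=F
Answer: B1=F, B2=T, B3=T, B4=F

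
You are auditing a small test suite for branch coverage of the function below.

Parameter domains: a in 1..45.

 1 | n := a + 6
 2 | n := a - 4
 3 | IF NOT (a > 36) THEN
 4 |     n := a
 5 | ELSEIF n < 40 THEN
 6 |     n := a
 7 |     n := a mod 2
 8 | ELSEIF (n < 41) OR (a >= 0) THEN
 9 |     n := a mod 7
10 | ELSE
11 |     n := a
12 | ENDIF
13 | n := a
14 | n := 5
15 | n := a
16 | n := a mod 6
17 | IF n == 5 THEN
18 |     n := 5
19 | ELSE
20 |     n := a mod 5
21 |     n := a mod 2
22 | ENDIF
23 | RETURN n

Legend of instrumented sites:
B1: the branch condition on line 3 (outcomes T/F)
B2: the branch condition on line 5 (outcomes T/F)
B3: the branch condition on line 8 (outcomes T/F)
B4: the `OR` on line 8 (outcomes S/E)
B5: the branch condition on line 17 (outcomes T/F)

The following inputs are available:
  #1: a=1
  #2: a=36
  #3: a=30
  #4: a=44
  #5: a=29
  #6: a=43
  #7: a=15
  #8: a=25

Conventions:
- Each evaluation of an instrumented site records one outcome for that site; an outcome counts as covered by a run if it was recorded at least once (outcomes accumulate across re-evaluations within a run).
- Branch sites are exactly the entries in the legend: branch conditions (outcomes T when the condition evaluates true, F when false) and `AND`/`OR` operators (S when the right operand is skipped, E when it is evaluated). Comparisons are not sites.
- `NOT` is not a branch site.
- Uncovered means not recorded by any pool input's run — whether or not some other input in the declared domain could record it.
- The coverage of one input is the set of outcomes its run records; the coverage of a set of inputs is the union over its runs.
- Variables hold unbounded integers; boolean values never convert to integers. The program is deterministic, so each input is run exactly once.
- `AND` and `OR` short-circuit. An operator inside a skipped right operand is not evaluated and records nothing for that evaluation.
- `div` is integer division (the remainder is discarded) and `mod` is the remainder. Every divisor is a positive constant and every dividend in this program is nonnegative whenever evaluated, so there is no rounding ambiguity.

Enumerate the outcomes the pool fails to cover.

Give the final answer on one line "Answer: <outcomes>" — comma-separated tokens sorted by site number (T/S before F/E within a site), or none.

#1 (a=1) -> B1->T, B5->F; covered: B1=T, B5=F
#2 (a=36) -> B1->T, B5->F; covered: B1=T, B5=F
#3 (a=30) -> B1->T, B5->F; covered: B1=T, B5=F
#4 (a=44) -> B1->F, B2->F, B4->S, B3->T, B5->F; covered: B1=F, B2=F, B3=T, B4=S, B5=F
#5 (a=29) -> B1->T, B5->T; covered: B1=T, B5=T
#6 (a=43) -> B1->F, B2->T, B5->F; covered: B1=F, B2=T, B5=F
#7 (a=15) -> B1->T, B5->F; covered: B1=T, B5=F
#8 (a=25) -> B1->T, B5->F; covered: B1=T, B5=F
union over the pool: B1=T, B1=F, B2=T, B2=F, B3=T, B4=S, B5=T, B5=F
uncovered (2 of 10): B3=F, B4=E

Answer: B3=F, B4=E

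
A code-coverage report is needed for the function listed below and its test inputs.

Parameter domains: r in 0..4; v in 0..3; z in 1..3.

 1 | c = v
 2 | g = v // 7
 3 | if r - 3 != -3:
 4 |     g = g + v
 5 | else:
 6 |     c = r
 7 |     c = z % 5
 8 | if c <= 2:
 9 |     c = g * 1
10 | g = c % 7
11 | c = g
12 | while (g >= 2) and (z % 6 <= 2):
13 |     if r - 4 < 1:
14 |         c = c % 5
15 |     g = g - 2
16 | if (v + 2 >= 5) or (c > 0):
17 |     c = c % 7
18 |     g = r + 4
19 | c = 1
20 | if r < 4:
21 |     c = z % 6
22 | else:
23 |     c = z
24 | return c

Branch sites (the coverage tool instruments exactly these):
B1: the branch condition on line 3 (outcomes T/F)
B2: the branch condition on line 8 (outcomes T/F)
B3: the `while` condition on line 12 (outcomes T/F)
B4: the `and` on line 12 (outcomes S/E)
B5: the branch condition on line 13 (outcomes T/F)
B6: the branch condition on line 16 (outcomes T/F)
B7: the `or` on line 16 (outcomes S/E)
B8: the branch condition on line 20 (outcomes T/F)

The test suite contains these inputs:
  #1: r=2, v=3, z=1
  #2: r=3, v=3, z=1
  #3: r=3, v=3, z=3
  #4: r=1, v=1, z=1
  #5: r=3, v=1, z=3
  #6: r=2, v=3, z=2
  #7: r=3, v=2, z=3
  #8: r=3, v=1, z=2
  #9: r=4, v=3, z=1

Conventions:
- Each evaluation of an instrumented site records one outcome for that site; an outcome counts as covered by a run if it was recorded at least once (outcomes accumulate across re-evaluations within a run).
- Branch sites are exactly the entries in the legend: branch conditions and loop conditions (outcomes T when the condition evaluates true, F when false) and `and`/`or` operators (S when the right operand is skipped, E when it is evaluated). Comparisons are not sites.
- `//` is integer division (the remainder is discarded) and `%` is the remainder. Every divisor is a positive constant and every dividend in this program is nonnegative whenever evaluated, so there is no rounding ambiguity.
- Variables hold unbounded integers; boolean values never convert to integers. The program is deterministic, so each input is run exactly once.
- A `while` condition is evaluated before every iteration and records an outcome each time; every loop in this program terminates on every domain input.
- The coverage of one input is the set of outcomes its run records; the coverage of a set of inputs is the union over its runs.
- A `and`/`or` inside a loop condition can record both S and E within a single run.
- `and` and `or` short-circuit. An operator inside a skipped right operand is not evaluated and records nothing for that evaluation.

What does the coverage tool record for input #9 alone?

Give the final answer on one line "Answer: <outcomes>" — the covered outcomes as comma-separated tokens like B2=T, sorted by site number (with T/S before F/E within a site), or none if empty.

Running input #9 (r=4, v=3, z=1), event by event:
  B1->T, B2->F, B4->E, B3->T, B5->T, B4->S, B3->F, B7->S, B6->T, B8->F
deduplicating events, the covered set is: B1=T, B2=F, B3=T, B3=F, B4=S, B4=E, B5=T, B6=T, B7=S, B8=F

Answer: B1=T, B2=F, B3=T, B3=F, B4=S, B4=E, B5=T, B6=T, B7=S, B8=F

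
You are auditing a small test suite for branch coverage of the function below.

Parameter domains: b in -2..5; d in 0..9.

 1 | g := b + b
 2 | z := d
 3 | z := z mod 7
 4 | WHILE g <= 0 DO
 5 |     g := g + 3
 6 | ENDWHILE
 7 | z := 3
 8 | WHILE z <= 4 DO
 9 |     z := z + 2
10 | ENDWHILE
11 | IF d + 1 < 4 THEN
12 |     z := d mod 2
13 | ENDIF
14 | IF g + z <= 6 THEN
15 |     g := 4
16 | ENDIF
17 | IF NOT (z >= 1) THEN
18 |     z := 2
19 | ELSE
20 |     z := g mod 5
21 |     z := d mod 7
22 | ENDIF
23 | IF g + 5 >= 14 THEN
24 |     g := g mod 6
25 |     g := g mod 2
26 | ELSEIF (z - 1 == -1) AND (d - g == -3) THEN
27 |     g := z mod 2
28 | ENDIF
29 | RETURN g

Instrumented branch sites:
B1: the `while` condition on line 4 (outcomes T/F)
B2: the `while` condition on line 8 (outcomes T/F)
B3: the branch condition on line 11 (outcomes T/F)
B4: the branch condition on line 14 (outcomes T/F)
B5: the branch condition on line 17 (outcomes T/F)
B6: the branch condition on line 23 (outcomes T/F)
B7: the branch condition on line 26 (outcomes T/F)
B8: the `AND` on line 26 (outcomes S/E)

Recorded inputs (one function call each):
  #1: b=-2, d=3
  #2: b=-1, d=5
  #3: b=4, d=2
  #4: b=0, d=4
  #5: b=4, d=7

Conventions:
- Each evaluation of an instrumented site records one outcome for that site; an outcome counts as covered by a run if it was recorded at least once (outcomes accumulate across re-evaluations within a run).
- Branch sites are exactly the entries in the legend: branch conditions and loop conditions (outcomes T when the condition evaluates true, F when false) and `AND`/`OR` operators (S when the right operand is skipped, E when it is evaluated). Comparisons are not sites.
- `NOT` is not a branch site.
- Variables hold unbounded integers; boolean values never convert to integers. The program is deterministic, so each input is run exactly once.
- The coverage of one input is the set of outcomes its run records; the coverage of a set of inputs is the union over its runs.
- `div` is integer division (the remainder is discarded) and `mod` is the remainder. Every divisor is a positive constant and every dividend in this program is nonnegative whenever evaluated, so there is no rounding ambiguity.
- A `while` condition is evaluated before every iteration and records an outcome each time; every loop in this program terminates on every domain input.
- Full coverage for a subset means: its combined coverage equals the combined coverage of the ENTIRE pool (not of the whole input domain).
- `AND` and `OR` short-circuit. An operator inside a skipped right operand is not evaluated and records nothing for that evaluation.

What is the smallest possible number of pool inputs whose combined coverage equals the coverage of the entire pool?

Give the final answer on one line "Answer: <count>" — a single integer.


test 1 (b=-2, d=3) fires B1->T, B1->T, B1->F, B2->T, B2->F, B3->F, B4->F, B5->F, B6->F, B8->S, B7->F; hits B1=T, B1=F, B2=T, B2=F, B3=F, B4=F, B5=F, B6=F, B7=F, B8=S
test 2 (b=-1, d=5) fires B1->T, B1->F, B2->T, B2->F, B3->F, B4->T, B5->F, B6->F, B8->S, B7->F; hits B1=T, B1=F, B2=T, B2=F, B3=F, B4=T, B5=F, B6=F, B7=F, B8=S
test 3 (b=4, d=2) fires B1->F, B2->T, B2->F, B3->T, B4->F, B5->T, B6->F, B8->S, B7->F; hits B1=F, B2=T, B2=F, B3=T, B4=F, B5=T, B6=F, B7=F, B8=S
test 4 (b=0, d=4) fires B1->T, B1->F, B2->T, B2->F, B3->F, B4->F, B5->F, B6->F, B8->S, B7->F; hits B1=T, B1=F, B2=T, B2=F, B3=F, B4=F, B5=F, B6=F, B7=F, B8=S
test 5 (b=4, d=7) fires B1->F, B2->T, B2->F, B3->F, B4->F, B5->F, B6->F, B8->E, B7->F; hits B1=F, B2=T, B2=F, B3=F, B4=F, B5=F, B6=F, B7=F, B8=E
union over all inputs: B1=T, B1=F, B2=T, B2=F, B3=T, B3=F, B4=T, B4=F, B5=T, B5=F, B6=F, B7=F, B8=S, B8=E (14 outcomes)
every size-1 subset falls short of the 14 outcomes (best: 10/14)
every size-2 subset falls short of the 14 outcomes (best: 13/14)
inputs {2, 3, 5} (size 3) cover everything; no size-3 subset with a lexicographically smaller index list covers all 14
Answer: 3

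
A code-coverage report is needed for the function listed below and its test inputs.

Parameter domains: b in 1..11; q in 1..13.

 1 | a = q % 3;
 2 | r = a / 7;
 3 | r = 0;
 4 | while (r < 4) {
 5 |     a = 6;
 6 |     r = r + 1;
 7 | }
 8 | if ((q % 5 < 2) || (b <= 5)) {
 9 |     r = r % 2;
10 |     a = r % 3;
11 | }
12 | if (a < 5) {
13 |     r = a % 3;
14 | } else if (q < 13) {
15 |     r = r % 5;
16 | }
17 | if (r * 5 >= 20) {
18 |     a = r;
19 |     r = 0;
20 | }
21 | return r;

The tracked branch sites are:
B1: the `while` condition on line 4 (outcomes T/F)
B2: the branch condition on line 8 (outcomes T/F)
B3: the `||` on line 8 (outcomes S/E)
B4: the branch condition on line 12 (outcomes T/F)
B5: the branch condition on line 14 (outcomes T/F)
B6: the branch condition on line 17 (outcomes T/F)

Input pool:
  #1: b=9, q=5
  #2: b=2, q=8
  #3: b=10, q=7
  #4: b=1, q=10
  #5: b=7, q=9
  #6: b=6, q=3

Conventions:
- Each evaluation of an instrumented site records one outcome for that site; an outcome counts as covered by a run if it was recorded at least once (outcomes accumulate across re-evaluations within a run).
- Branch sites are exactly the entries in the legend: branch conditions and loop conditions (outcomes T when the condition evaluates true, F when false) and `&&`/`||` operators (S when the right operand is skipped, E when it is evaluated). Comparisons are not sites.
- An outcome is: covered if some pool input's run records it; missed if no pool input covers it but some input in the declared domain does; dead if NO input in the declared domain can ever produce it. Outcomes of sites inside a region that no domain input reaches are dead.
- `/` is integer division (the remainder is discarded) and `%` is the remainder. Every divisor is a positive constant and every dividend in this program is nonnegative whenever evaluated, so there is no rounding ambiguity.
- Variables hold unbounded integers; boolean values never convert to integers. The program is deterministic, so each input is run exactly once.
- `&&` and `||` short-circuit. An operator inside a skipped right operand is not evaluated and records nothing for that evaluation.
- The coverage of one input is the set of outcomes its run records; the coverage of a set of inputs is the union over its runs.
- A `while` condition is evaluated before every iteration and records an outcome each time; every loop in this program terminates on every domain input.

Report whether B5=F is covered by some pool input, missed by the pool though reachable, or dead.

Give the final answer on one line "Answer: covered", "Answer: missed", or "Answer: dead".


no pool input records B5=F
but domain input (b=6, q=13) does record it -> reachable, so missed
Answer: missed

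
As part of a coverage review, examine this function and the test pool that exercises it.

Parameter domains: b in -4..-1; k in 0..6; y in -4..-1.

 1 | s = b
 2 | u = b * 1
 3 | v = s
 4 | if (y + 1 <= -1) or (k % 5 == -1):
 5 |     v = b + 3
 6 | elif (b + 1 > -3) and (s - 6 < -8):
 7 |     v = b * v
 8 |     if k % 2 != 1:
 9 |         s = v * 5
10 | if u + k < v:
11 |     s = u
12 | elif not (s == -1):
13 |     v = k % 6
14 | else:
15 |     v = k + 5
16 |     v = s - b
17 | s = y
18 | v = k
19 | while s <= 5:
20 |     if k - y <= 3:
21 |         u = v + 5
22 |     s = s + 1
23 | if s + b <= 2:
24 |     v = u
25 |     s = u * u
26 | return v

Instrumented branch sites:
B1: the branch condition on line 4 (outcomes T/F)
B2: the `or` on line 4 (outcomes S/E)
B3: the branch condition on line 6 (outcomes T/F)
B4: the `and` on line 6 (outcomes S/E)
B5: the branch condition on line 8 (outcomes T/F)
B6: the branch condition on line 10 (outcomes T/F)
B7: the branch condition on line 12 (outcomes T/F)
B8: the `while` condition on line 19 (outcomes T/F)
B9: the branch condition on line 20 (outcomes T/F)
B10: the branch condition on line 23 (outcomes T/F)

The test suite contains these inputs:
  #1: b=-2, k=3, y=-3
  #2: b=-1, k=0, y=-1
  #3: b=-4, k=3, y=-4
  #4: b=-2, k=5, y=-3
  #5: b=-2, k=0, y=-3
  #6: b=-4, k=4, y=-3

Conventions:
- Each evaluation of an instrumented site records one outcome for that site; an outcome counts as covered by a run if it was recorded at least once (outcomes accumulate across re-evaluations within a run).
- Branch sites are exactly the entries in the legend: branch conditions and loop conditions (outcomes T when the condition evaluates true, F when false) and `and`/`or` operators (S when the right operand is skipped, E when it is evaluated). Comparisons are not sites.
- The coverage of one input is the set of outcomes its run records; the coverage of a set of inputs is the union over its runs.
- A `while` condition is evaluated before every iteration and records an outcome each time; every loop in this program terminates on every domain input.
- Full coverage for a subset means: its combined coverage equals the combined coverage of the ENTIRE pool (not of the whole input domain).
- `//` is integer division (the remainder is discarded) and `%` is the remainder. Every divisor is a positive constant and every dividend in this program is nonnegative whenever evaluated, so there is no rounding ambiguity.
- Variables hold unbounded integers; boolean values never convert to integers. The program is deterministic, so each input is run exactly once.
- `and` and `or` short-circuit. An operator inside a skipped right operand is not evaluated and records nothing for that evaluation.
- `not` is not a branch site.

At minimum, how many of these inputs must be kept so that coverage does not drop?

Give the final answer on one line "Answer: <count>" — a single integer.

input #1, b=-2, k=3, y=-3: outcomes B1=T, B2=S, B6=F, B7=T, B8=T, B8=F, B9=F, B10=F
input #2, b=-1, k=0, y=-1: outcomes B1=F, B2=E, B3=F, B4=E, B6=F, B7=F, B8=T, B8=F, B9=T, B10=F
input #3, b=-4, k=3, y=-4: outcomes B1=T, B2=S, B6=F, B7=T, B8=T, B8=F, B9=F, B10=T
input #4, b=-2, k=5, y=-3: outcomes B1=T, B2=S, B6=F, B7=T, B8=T, B8=F, B9=F, B10=F
input #5, b=-2, k=0, y=-3: outcomes B1=T, B2=S, B6=T, B8=T, B8=F, B9=T, B10=F
input #6, b=-4, k=4, y=-3: outcomes B1=T, B2=S, B6=F, B7=T, B8=T, B8=F, B9=F, B10=T
together the pool reaches 16 outcomes: B1=T, B1=F, B2=S, B2=E, B3=F, B4=E, B6=T, B6=F, B7=T, B7=F, B8=T, B8=F, B9=T, B9=F, B10=T, B10=F
no size-1 subset reaches all 16 outcomes (best union: 10/16)
no size-2 subset reaches all 16 outcomes (best union: 15/16)
inputs {2, 3, 5} (size 3) cover everything; no size-3 subset with a lexicographically smaller index list covers all 16

Answer: 3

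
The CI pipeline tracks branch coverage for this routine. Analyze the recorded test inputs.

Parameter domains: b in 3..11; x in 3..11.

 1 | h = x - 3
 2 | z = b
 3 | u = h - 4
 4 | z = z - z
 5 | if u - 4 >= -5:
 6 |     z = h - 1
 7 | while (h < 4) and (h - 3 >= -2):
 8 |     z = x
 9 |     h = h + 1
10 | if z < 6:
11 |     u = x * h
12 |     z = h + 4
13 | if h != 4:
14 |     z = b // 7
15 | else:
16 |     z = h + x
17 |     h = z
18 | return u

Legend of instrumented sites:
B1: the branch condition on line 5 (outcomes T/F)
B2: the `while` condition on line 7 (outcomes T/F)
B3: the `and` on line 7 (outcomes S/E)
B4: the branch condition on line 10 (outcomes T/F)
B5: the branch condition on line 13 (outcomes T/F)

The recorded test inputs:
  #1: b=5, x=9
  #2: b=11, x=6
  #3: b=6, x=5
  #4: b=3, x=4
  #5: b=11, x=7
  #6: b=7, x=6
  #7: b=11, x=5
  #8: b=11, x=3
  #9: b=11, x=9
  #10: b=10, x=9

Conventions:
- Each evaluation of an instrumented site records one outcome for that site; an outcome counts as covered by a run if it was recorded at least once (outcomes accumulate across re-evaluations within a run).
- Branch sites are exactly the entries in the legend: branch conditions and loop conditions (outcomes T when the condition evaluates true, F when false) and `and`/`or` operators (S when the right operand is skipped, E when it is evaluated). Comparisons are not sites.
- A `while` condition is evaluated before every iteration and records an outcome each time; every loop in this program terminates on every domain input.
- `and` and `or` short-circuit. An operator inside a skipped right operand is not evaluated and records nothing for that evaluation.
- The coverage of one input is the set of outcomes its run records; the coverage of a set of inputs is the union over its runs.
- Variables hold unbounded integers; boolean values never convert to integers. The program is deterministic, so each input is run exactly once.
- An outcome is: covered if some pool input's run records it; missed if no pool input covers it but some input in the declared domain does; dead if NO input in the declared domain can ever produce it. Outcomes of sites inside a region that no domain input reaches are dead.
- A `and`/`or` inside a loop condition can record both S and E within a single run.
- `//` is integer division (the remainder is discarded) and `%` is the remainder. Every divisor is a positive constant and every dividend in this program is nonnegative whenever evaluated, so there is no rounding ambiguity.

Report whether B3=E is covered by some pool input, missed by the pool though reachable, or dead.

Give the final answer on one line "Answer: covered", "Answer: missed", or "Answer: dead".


B3=E is recorded by pool input(s) 2, 3, 4, 6, 7, 8 -> covered
Answer: covered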